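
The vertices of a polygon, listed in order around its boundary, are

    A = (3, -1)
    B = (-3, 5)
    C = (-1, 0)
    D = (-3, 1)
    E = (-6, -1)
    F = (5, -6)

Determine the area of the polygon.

Σ = (12) + (5) + (-1) + (9) + (41) + (13) = 79
Area = |Σ|/2 = 39.5.

39.5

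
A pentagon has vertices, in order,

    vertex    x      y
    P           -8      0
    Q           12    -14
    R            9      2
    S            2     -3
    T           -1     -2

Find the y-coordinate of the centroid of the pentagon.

-545/104

Apply the shoelace (surveyor's) formula. First the cross-terms c_i = x_i·y_{i+1} − x_{i+1}·y_i:
  112, 150, -31, -7, -16  ⇒  2A = 208, A = 104.
Then Σ (y_i + y_{i+1})·c_i = -3270, so ȳ = -3270 / (6·104) = -545/104.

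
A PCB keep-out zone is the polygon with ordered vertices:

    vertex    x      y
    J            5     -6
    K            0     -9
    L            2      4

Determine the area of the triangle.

29.5

Σ = (-45) + (18) + (-32) = -59
Area = |Σ|/2 = 29.5.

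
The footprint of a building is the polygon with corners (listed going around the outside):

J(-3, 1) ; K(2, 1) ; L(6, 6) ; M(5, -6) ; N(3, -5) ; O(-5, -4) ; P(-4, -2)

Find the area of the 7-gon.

62.5

Cross-terms: -5, 6, -66, -7, -37, -6, -10  ⇒  Σ = -125
Area = |Σ|/2 = 62.5.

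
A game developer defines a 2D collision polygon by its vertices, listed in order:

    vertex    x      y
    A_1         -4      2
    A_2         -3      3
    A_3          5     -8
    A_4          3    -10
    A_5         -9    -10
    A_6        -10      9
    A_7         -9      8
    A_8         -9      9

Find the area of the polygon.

157

Apply the shoelace (surveyor's) formula: 2A = Σ (x_i·y_{i+1} − x_{i+1}·y_i), indices taken mod 8.
Σ = (-6) + (9) + (-26) + (-120) + (-181) + (1) + (-9) + (18) = -314
Area = |Σ|/2 = 157.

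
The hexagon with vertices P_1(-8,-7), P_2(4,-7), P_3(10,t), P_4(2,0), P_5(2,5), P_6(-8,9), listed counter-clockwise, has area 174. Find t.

Write out the shoelace sum; only the two edges meeting at P_3 involve t:
2·Area = [(4·t − 10·(-7)) + (10·0 − 2·t)] + 280
       = 2·t + 350 = 348
⇒ t = -1.

-1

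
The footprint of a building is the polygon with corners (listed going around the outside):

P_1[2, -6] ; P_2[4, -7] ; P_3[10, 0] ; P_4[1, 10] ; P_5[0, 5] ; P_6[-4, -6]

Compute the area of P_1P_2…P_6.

120.5

P_1→P_2: (2)(-7) − (4)(-6) = 10
P_2→P_3: (4)(0) − (10)(-7) = 70
P_3→P_4: (10)(10) − (1)(0) = 100
P_4→P_5: (1)(5) − (0)(10) = 5
P_5→P_6: (0)(-6) − (-4)(5) = 20
P_6→P_1: (-4)(-6) − (2)(-6) = 36
Σ = 241
Area = |Σ|/2 = 120.5.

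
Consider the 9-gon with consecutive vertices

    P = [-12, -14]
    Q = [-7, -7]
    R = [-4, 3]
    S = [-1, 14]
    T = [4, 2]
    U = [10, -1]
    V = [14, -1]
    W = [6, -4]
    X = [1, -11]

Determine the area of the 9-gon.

226

Cross-terms: -14, -49, -53, -58, -24, 4, -50, -62, -146  ⇒  Σ = -452
Area = |Σ|/2 = 226.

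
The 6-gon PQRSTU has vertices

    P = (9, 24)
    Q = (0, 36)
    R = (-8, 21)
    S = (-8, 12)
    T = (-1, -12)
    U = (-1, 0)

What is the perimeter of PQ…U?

|PQ| = √((-9)² + (12)²) = √225 = 15
|QR| = √((-8)² + (-15)²) = √289 = 17
|RS| = √((0)² + (-9)²) = √81 = 9
|ST| = √((7)² + (-24)²) = √625 = 25
|TU| = √((0)² + (12)²) = √144 = 12
|UP| = √((10)² + (24)²) = √676 = 26
Perimeter = 15 + 17 + 9 + 25 + 12 + 26 = 104.

104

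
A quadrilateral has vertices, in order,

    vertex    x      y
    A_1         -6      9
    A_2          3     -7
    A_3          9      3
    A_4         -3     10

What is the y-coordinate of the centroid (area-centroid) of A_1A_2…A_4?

Apply Gauss's area formula. First the cross-terms c_i = x_i·y_{i+1} − x_{i+1}·y_i:
  15, 72, 99, 33  ⇒  2A = 219, A = 109.5.
Then Σ (y_i + y_{i+1})·c_i = 1656, so ȳ = 1656 / (6·109.5) = 184/73.

184/73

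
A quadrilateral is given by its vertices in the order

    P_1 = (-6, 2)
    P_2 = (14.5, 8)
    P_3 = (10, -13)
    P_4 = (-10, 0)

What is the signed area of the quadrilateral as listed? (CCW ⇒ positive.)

-247.75

Apply the shoelace formula: 2A = Σ (x_i·y_{i+1} − x_{i+1}·y_i), indices taken mod 4.
Σ = (-77) + (-268.5) + (-130) + (-20) = -495.5
Signed area = Σ/2 = -247.75 (negative ⇒ clockwise traversal).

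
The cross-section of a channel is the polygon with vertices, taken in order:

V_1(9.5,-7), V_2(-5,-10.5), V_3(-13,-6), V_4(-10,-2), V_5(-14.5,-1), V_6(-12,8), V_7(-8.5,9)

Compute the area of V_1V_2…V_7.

Apply the shoelace formula: 2A = Σ (x_i·y_{i+1} − x_{i+1}·y_i), indices taken mod 7.
Σ = (-134.75) + (-106.5) + (-34) + (-19) + (-128) + (-40) + (-26) = -488.25
Area = |Σ|/2 = 244.125.

244.125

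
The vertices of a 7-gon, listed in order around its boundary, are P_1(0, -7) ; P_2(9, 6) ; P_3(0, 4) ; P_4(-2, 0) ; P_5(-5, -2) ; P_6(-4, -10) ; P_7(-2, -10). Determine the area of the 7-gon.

93.5

P_1→P_2: (0)(6) − (9)(-7) = 63
P_2→P_3: (9)(4) − (0)(6) = 36
P_3→P_4: (0)(0) − (-2)(4) = 8
P_4→P_5: (-2)(-2) − (-5)(0) = 4
P_5→P_6: (-5)(-10) − (-4)(-2) = 42
P_6→P_7: (-4)(-10) − (-2)(-10) = 20
P_7→P_1: (-2)(-7) − (0)(-10) = 14
Σ = 187
Area = |Σ|/2 = 93.5.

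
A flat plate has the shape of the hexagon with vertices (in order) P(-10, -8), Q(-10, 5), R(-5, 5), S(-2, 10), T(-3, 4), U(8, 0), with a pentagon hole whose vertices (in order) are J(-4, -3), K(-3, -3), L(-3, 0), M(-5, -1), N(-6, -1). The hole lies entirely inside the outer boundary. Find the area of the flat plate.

Outer boundary:
Cross-terms: -130, -25, -40, 22, -32, -64  ⇒  Σ = -269
Area = |Σ|/2 = 134.5.
Hole:
Apply the surveyor's formula: 2A = Σ (x_i·y_{i+1} − x_{i+1}·y_i), indices taken mod 5.
Σ = (3) + (-9) + (3) + (-1) + (14) = 10
Area = |Σ|/2 = 5.
Net area = 134.5 − 5 = 129.5.

129.5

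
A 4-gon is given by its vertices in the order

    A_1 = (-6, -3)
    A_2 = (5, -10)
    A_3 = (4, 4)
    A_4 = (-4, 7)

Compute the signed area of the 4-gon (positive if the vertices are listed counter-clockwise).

Apply the shoelace (surveyor's) formula: 2A = Σ (x_i·y_{i+1} − x_{i+1}·y_i), indices taken mod 4.
Σ = (75) + (60) + (44) + (54) = 233
Signed area = Σ/2 = 116.5 (positive ⇒ counter-clockwise traversal).

116.5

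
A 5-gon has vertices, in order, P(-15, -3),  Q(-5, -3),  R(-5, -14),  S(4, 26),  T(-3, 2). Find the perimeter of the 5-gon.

100

|PQ| = √((10)² + (0)²) = √100 = 10
|QR| = √((0)² + (-11)²) = √121 = 11
|RS| = √((9)² + (40)²) = √1681 = 41
|ST| = √((-7)² + (-24)²) = √625 = 25
|TP| = √((-12)² + (-5)²) = √169 = 13
Perimeter = 10 + 11 + 41 + 25 + 13 = 100.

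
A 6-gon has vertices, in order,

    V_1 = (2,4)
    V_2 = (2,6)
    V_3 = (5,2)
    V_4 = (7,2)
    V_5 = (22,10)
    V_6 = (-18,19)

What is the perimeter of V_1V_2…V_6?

92

|V_1V_2| = √((0)² + (2)²) = √4 = 2
|V_2V_3| = √((3)² + (-4)²) = √25 = 5
|V_3V_4| = √((2)² + (0)²) = √4 = 2
|V_4V_5| = √((15)² + (8)²) = √289 = 17
|V_5V_6| = √((-40)² + (9)²) = √1681 = 41
|V_6V_1| = √((20)² + (-15)²) = √625 = 25
Perimeter = 2 + 5 + 2 + 17 + 41 + 25 = 92.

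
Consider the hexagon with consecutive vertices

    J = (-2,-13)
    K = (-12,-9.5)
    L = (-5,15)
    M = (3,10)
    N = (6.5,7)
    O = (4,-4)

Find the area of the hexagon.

Apply the shoelace (surveyor's) formula: 2A = Σ (x_i·y_{i+1} − x_{i+1}·y_i), indices taken mod 6.
Σ = (-137) + (-227.5) + (-95) + (-44) + (-54) + (-60) = -617.5
Area = |Σ|/2 = 308.75.

308.75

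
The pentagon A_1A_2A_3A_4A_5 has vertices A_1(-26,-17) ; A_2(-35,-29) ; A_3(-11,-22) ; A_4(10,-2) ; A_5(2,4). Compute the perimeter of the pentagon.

|A_1A_2| = √((-9)² + (-12)²) = √225 = 15
|A_2A_3| = √((24)² + (7)²) = √625 = 25
|A_3A_4| = √((21)² + (20)²) = √841 = 29
|A_4A_5| = √((-8)² + (6)²) = √100 = 10
|A_5A_1| = √((-28)² + (-21)²) = √1225 = 35
Perimeter = 15 + 25 + 29 + 10 + 35 = 114.

114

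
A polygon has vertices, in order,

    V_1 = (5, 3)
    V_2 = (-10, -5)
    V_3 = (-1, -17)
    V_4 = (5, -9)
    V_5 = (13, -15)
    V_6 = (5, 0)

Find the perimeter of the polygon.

72

|V_1V_2| = √((-15)² + (-8)²) = √289 = 17
|V_2V_3| = √((9)² + (-12)²) = √225 = 15
|V_3V_4| = √((6)² + (8)²) = √100 = 10
|V_4V_5| = √((8)² + (-6)²) = √100 = 10
|V_5V_6| = √((-8)² + (15)²) = √289 = 17
|V_6V_1| = √((0)² + (3)²) = √9 = 3
Perimeter = 17 + 15 + 10 + 10 + 17 + 3 = 72.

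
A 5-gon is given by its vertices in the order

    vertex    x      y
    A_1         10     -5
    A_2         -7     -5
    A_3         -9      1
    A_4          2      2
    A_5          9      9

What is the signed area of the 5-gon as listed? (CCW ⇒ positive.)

-146

Apply the shoelace (surveyor's) formula: 2A = Σ (x_i·y_{i+1} − x_{i+1}·y_i), indices taken mod 5.
A_1→A_2: (10)(-5) − (-7)(-5) = -85
A_2→A_3: (-7)(1) − (-9)(-5) = -52
A_3→A_4: (-9)(2) − (2)(1) = -20
A_4→A_5: (2)(9) − (9)(2) = 0
A_5→A_1: (9)(-5) − (10)(9) = -135
Σ = -292
Signed area = Σ/2 = -146 (negative ⇒ clockwise traversal).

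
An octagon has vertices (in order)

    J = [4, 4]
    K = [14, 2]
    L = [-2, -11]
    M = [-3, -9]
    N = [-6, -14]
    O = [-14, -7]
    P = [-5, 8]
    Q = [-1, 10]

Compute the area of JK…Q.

Σ = (-48) + (-150) + (-15) + (-12) + (-154) + (-147) + (-42) + (-44) = -612
Area = |Σ|/2 = 306.

306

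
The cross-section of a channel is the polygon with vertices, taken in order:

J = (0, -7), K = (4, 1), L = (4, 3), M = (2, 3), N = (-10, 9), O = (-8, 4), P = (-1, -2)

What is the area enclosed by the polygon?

Apply the surveyor's formula: 2A = Σ (x_i·y_{i+1} − x_{i+1}·y_i), indices taken mod 7.
Σ = (28) + (8) + (6) + (48) + (32) + (20) + (7) = 149
Area = |Σ|/2 = 74.5.

74.5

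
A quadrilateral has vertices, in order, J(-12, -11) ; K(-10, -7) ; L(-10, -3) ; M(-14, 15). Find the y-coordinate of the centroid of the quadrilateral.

-25/57

Apply the surveyor's formula. First the cross-terms c_i = x_i·y_{i+1} − x_{i+1}·y_i:
  -26, -40, -192, 334  ⇒  2A = 76, A = 38.
Then Σ (y_i + y_{i+1})·c_i = -100, so ȳ = -100 / (6·38) = -25/57.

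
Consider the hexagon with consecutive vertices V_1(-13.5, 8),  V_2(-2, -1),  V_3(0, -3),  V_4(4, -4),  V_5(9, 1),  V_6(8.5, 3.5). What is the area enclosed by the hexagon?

Apply the shoelace formula: 2A = Σ (x_i·y_{i+1} − x_{i+1}·y_i), indices taken mod 6.
Cross-terms: 29.5, 6, 12, 40, 23, 115.25  ⇒  Σ = 225.75
Area = |Σ|/2 = 112.875.

112.875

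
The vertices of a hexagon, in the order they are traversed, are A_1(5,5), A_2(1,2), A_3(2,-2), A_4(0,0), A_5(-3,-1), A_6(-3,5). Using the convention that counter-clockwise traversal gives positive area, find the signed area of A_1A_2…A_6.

Apply the shoelace formula: 2A = Σ (x_i·y_{i+1} − x_{i+1}·y_i), indices taken mod 6.
Σ = (5) + (-6) + (0) + (0) + (-18) + (-40) = -59
Signed area = Σ/2 = -29.5 (negative ⇒ clockwise traversal).

-29.5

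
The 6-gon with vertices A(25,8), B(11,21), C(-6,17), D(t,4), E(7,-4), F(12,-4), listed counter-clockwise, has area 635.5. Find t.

Write out the shoelace sum; only the two edges meeting at D involve t:
2·Area = [((-6)·4 − t·17) + (t·(-4) − 7·4)] + 966
       = -21·t + 914 = 1271
⇒ t = -17.

-17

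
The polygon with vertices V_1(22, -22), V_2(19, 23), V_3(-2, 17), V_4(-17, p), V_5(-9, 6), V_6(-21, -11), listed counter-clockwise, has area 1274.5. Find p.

20

The doubled signed area Σ (x_i y_{i+1} − x_{i+1} y_i) is linear in p.
With p=0 it equals 2409; the coefficient of p is 7 (from the two edges through V_4).
So 7·p + 2409 = 2·1274.5 = 2549 ⇒ p = 20.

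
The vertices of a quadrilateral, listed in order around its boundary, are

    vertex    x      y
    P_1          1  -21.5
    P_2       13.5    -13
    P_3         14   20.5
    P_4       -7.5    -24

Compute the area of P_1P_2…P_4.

Apply the surveyor's formula: 2A = Σ (x_i·y_{i+1} − x_{i+1}·y_i), indices taken mod 4.
Cross-terms: 277.25, 458.75, -182.25, 185.25  ⇒  Σ = 739
Area = |Σ|/2 = 369.5.

369.5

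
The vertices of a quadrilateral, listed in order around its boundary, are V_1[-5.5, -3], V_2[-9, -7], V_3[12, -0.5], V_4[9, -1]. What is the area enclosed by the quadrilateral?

30

Apply Gauss's area formula: 2A = Σ (x_i·y_{i+1} − x_{i+1}·y_i), indices taken mod 4.
V_1→V_2: (-5.5)(-7) − (-9)(-3) = 11.5
V_2→V_3: (-9)(-0.5) − (12)(-7) = 88.5
V_3→V_4: (12)(-1) − (9)(-0.5) = -7.5
V_4→V_1: (9)(-3) − (-5.5)(-1) = -32.5
Σ = 60
Area = |Σ|/2 = 30.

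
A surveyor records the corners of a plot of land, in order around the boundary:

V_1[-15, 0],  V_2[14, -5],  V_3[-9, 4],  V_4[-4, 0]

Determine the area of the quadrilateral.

51

Apply the shoelace formula: 2A = Σ (x_i·y_{i+1} − x_{i+1}·y_i), indices taken mod 4.
Σ = (75) + (11) + (16) + (0) = 102
Area = |Σ|/2 = 51.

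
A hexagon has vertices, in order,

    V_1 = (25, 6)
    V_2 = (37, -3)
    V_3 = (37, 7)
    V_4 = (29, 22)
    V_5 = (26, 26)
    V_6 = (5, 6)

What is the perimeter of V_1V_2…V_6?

|V_1V_2| = √((12)² + (-9)²) = √225 = 15
|V_2V_3| = √((0)² + (10)²) = √100 = 10
|V_3V_4| = √((-8)² + (15)²) = √289 = 17
|V_4V_5| = √((-3)² + (4)²) = √25 = 5
|V_5V_6| = √((-21)² + (-20)²) = √841 = 29
|V_6V_1| = √((20)² + (0)²) = √400 = 20
Perimeter = 15 + 10 + 17 + 5 + 29 + 20 = 96.

96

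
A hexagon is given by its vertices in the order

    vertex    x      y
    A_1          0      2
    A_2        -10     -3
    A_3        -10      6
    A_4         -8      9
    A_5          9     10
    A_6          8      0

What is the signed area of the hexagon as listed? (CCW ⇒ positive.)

Apply Gauss's area formula: 2A = Σ (x_i·y_{i+1} − x_{i+1}·y_i), indices taken mod 6.
Σ = (20) + (-90) + (-42) + (-161) + (-80) + (16) = -337
Signed area = Σ/2 = -168.5 (negative ⇒ clockwise traversal).

-168.5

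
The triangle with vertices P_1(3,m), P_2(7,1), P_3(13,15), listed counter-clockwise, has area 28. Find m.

The doubled signed area Σ (x_i y_{i+1} − x_{i+1} y_i) is linear in m.
With m=0 it equals 50; the coefficient of m is 6 (from the two edges through P_1).
So 6·m + 50 = 2·28 = 56 ⇒ m = 1.

1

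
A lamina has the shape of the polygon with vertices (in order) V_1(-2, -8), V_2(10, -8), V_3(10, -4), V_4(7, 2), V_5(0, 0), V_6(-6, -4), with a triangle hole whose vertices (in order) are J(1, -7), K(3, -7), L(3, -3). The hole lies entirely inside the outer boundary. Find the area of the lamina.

108

Outer boundary:
Apply the shoelace formula: 2A = Σ (x_i·y_{i+1} − x_{i+1}·y_i), indices taken mod 6.
Cross-terms: 96, 40, 48, 0, 0, 40  ⇒  Σ = 224
Area = |Σ|/2 = 112.
Hole:
Σ = (14) + (12) + (-18) = 8
Area = |Σ|/2 = 4.
Net area = 112 − 4 = 108.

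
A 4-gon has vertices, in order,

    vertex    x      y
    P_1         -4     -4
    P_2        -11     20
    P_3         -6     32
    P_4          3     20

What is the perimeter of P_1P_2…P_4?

78

|P_1P_2| = √((-7)² + (24)²) = √625 = 25
|P_2P_3| = √((5)² + (12)²) = √169 = 13
|P_3P_4| = √((9)² + (-12)²) = √225 = 15
|P_4P_1| = √((-7)² + (-24)²) = √625 = 25
Perimeter = 25 + 13 + 15 + 25 = 78.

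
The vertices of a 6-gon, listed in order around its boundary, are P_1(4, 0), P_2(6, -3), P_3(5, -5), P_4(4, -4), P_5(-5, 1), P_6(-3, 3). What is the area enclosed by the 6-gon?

Apply the shoelace formula: 2A = Σ (x_i·y_{i+1} − x_{i+1}·y_i), indices taken mod 6.
Σ = (-12) + (-15) + (0) + (-16) + (-12) + (-12) = -67
Area = |Σ|/2 = 33.5.

33.5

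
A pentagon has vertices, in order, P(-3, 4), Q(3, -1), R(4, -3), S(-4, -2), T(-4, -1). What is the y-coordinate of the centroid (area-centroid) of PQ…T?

-16/57

Apply the surveyor's formula. First the cross-terms c_i = x_i·y_{i+1} − x_{i+1}·y_i:
  -9, -5, -20, -4, -19  ⇒  2A = -57, A = -28.5.
Then Σ (y_i + y_{i+1})·c_i = 48, so ȳ = 48 / (6·(-28.5)) = -16/57.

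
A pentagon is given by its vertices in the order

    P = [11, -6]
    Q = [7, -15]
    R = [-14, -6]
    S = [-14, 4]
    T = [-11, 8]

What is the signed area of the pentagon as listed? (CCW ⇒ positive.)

-302.5

P→Q: (11)(-15) − (7)(-6) = -123
Q→R: (7)(-6) − (-14)(-15) = -252
R→S: (-14)(4) − (-14)(-6) = -140
S→T: (-14)(8) − (-11)(4) = -68
T→P: (-11)(-6) − (11)(8) = -22
Σ = -605
Signed area = Σ/2 = -302.5 (negative ⇒ clockwise traversal).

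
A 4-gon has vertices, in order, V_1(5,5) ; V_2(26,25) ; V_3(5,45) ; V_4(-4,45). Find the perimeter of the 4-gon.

|V_1V_2| = √((21)² + (20)²) = √841 = 29
|V_2V_3| = √((-21)² + (20)²) = √841 = 29
|V_3V_4| = √((-9)² + (0)²) = √81 = 9
|V_4V_1| = √((9)² + (-40)²) = √1681 = 41
Perimeter = 29 + 29 + 9 + 41 = 108.

108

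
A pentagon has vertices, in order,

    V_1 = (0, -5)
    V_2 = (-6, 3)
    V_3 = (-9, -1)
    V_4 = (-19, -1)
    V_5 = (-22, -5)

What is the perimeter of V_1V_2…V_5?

|V_1V_2| = √((-6)² + (8)²) = √100 = 10
|V_2V_3| = √((-3)² + (-4)²) = √25 = 5
|V_3V_4| = √((-10)² + (0)²) = √100 = 10
|V_4V_5| = √((-3)² + (-4)²) = √25 = 5
|V_5V_1| = √((22)² + (0)²) = √484 = 22
Perimeter = 10 + 5 + 10 + 5 + 22 = 52.

52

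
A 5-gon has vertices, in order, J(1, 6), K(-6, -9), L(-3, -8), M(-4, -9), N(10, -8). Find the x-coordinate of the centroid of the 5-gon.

397/233

Apply the shoelace formula. First the cross-terms c_i = x_i·y_{i+1} − x_{i+1}·y_i:
  27, 21, -5, 122, 68  ⇒  2A = 233, A = 116.5.
Then Σ (x_i + x_{i+1})·c_i = 1191, so x̄ = 1191 / (6·116.5) = 397/233.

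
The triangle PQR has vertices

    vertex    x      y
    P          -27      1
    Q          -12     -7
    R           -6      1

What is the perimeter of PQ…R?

|PQ| = √((15)² + (-8)²) = √289 = 17
|QR| = √((6)² + (8)²) = √100 = 10
|RP| = √((-21)² + (0)²) = √441 = 21
Perimeter = 17 + 10 + 21 = 48.

48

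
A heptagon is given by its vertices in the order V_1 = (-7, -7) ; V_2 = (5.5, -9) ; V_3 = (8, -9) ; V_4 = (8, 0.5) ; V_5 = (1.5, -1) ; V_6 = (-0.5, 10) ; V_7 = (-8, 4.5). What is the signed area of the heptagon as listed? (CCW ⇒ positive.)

Apply the surveyor's formula: 2A = Σ (x_i·y_{i+1} − x_{i+1}·y_i), indices taken mod 7.
Σ = (101.5) + (22.5) + (76) + (-8.75) + (14.5) + (77.75) + (87.5) = 371
Signed area = Σ/2 = 185.5 (positive ⇒ counter-clockwise traversal).

185.5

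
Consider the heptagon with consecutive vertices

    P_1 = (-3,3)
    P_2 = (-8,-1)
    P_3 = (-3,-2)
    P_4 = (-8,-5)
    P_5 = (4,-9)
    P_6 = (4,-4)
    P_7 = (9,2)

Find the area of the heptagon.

Apply the shoelace (surveyor's) formula: 2A = Σ (x_i·y_{i+1} − x_{i+1}·y_i), indices taken mod 7.
Cross-terms: 27, 13, -1, 92, 20, 44, 33  ⇒  Σ = 228
Area = |Σ|/2 = 114.

114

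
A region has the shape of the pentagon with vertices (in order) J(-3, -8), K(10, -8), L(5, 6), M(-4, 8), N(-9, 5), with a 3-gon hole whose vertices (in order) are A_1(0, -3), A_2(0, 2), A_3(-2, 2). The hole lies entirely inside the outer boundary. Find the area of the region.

Outer boundary:
Apply the surveyor's formula: 2A = Σ (x_i·y_{i+1} − x_{i+1}·y_i), indices taken mod 5.
Σ = (104) + (100) + (64) + (52) + (87) = 407
Area = |Σ|/2 = 203.5.
Hole:
Apply the shoelace (surveyor's) formula: 2A = Σ (x_i·y_{i+1} − x_{i+1}·y_i), indices taken mod 3.
Cross-terms: 0, 4, 6  ⇒  Σ = 10
Area = |Σ|/2 = 5.
Net area = 203.5 − 5 = 198.5.

198.5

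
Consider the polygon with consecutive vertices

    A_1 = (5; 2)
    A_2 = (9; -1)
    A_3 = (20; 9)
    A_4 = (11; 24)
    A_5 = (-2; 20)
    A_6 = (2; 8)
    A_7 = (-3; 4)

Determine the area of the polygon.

A_1→A_2: (5)(-1) − (9)(2) = -23
A_2→A_3: (9)(9) − (20)(-1) = 101
A_3→A_4: (20)(24) − (11)(9) = 381
A_4→A_5: (11)(20) − (-2)(24) = 268
A_5→A_6: (-2)(8) − (2)(20) = -56
A_6→A_7: (2)(4) − (-3)(8) = 32
A_7→A_1: (-3)(2) − (5)(4) = -26
Σ = 677
Area = |Σ|/2 = 338.5.

338.5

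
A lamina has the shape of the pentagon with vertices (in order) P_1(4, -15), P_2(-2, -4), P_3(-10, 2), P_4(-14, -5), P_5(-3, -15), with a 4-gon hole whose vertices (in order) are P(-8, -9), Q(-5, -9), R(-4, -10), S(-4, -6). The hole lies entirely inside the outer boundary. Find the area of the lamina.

Outer boundary:
Σ = (-46) + (-44) + (78) + (195) + (105) = 288
Area = |Σ|/2 = 144.
Hole:
Σ = (27) + (14) + (-16) + (-12) = 13
Area = |Σ|/2 = 6.5.
Net area = 144 − 6.5 = 137.5.

137.5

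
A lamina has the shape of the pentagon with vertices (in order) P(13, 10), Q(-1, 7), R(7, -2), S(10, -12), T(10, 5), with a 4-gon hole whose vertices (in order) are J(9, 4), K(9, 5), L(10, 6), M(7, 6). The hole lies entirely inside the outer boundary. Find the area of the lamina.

95

Outer boundary:
Σ = (101) + (-47) + (-64) + (170) + (35) = 195
Area = |Σ|/2 = 97.5.
Hole:
Apply the surveyor's formula: 2A = Σ (x_i·y_{i+1} − x_{i+1}·y_i), indices taken mod 4.
Σ = (9) + (4) + (18) + (-26) = 5
Area = |Σ|/2 = 2.5.
Net area = 97.5 − 2.5 = 95.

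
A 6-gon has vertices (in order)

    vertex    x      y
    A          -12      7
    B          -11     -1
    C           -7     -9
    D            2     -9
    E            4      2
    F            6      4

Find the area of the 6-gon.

198

Cross-terms: 89, 92, 81, 40, 4, 90  ⇒  Σ = 396
Area = |Σ|/2 = 198.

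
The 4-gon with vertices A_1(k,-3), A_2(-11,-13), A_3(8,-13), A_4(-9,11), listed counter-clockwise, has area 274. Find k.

Write out the shoelace sum; only the two edges meeting at A_1 involve k:
2·Area = [((-9)·(-3) − k·11) + (k·(-13) − (-11)·(-3))] + 218
       = -24·k + 212 = 548
⇒ k = -14.

-14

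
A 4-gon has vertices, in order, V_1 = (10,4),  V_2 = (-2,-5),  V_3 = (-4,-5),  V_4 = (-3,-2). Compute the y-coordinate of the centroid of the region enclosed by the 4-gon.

-23/17

Apply the surveyor's formula. First the cross-terms c_i = x_i·y_{i+1} − x_{i+1}·y_i:
  -42, -10, -7, 8  ⇒  2A = -51, A = -25.5.
Then Σ (y_i + y_{i+1})·c_i = 207, so ȳ = 207 / (6·(-25.5)) = -23/17.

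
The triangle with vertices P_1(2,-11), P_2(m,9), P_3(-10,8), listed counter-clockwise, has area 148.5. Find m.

5

Write out the shoelace sum; only the two edges meeting at P_2 involve m:
2·Area = [(2·9 − m·(-11)) + (m·8 − (-10)·9)] + 94
       = 19·m + 202 = 297
⇒ m = 5.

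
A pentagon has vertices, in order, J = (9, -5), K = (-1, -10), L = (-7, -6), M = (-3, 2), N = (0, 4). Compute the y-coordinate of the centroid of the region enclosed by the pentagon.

-847/239

Apply the shoelace (surveyor's) formula. First the cross-terms c_i = x_i·y_{i+1} − x_{i+1}·y_i:
  -95, -64, -32, -12, -36  ⇒  2A = -239, A = -119.5.
Then Σ (y_i + y_{i+1})·c_i = 2541, so ȳ = 2541 / (6·(-119.5)) = -847/239.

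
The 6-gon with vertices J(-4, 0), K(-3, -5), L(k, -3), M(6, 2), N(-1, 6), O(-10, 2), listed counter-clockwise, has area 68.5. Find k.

-2

The doubled signed area Σ (x_i y_{i+1} − x_{i+1} y_i) is linear in k.
With k=0 it equals 151; the coefficient of k is 7 (from the two edges through L).
So 7·k + 151 = 2·68.5 = 137 ⇒ k = -2.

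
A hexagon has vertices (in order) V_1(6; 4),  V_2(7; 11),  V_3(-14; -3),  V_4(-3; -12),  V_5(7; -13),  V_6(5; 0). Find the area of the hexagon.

269

Apply the surveyor's formula: 2A = Σ (x_i·y_{i+1} − x_{i+1}·y_i), indices taken mod 6.
V_1→V_2: (6)(11) − (7)(4) = 38
V_2→V_3: (7)(-3) − (-14)(11) = 133
V_3→V_4: (-14)(-12) − (-3)(-3) = 159
V_4→V_5: (-3)(-13) − (7)(-12) = 123
V_5→V_6: (7)(0) − (5)(-13) = 65
V_6→V_1: (5)(4) − (6)(0) = 20
Σ = 538
Area = |Σ|/2 = 269.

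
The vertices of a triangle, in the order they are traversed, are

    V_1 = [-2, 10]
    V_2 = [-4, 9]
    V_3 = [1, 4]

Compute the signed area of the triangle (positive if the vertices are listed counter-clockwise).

Σ = (22) + (-25) + (18) = 15
Signed area = Σ/2 = 7.5 (positive ⇒ counter-clockwise traversal).

7.5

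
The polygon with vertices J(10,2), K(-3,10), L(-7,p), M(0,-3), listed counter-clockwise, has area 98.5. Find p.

The doubled signed area Σ (x_i y_{i+1} − x_{i+1} y_i) is linear in p.
With p=0 it equals 227; the coefficient of p is -3 (from the two edges through L).
So -3·p + 227 = 2·98.5 = 197 ⇒ p = 10.

10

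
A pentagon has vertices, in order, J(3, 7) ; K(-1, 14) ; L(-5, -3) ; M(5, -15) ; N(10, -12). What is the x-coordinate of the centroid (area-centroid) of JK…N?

199/102

Apply the shoelace formula. First the cross-terms c_i = x_i·y_{i+1} − x_{i+1}·y_i:
  49, 73, 90, 90, 106  ⇒  2A = 408, A = 204.
Then Σ (x_i + x_{i+1})·c_i = 2388, so x̄ = 2388 / (6·204) = 199/102.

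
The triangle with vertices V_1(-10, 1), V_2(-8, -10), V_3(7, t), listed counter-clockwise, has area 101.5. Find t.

9

The doubled signed area Σ (x_i y_{i+1} − x_{i+1} y_i) is linear in t.
With t=0 it equals 185; the coefficient of t is 2 (from the two edges through V_3).
So 2·t + 185 = 2·101.5 = 203 ⇒ t = 9.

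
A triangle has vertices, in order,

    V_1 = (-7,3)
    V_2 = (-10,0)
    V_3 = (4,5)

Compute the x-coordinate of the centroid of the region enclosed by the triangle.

-13/3

Apply Gauss's area formula. First the cross-terms c_i = x_i·y_{i+1} − x_{i+1}·y_i:
  30, -50, 47  ⇒  2A = 27, A = 13.5.
Then Σ (x_i + x_{i+1})·c_i = -351, so x̄ = -351 / (6·13.5) = -13/3.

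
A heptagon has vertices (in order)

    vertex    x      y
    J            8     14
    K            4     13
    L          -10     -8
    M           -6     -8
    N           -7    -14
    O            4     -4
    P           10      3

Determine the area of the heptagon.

Apply the shoelace (surveyor's) formula: 2A = Σ (x_i·y_{i+1} − x_{i+1}·y_i), indices taken mod 7.
Σ = (48) + (98) + (32) + (28) + (84) + (52) + (116) = 458
Area = |Σ|/2 = 229.

229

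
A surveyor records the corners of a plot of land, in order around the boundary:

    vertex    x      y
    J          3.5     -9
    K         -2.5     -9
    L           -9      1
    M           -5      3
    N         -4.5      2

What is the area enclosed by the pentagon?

61.25

Apply the surveyor's formula: 2A = Σ (x_i·y_{i+1} − x_{i+1}·y_i), indices taken mod 5.
Σ = (-54) + (-83.5) + (-22) + (3.5) + (33.5) = -122.5
Area = |Σ|/2 = 61.25.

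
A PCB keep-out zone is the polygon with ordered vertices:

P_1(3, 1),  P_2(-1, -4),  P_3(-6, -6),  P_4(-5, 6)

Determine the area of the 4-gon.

59

Apply Gauss's area formula: 2A = Σ (x_i·y_{i+1} − x_{i+1}·y_i), indices taken mod 4.
P_1→P_2: (3)(-4) − (-1)(1) = -11
P_2→P_3: (-1)(-6) − (-6)(-4) = -18
P_3→P_4: (-6)(6) − (-5)(-6) = -66
P_4→P_1: (-5)(1) − (3)(6) = -23
Σ = -118
Area = |Σ|/2 = 59.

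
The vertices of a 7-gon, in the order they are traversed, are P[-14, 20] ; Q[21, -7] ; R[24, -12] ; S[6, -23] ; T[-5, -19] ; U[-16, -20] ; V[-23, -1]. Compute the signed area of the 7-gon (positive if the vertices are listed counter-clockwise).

-1118.5

Apply the shoelace (surveyor's) formula: 2A = Σ (x_i·y_{i+1} − x_{i+1}·y_i), indices taken mod 7.
P→Q: (-14)(-7) − (21)(20) = -322
Q→R: (21)(-12) − (24)(-7) = -84
R→S: (24)(-23) − (6)(-12) = -480
S→T: (6)(-19) − (-5)(-23) = -229
T→U: (-5)(-20) − (-16)(-19) = -204
U→V: (-16)(-1) − (-23)(-20) = -444
V→P: (-23)(20) − (-14)(-1) = -474
Σ = -2237
Signed area = Σ/2 = -1118.5 (negative ⇒ clockwise traversal).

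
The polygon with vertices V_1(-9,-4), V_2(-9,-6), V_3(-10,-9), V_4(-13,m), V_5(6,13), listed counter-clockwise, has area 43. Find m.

Write out the shoelace sum; only the two edges meeting at V_4 involve m:
2·Area = [((-10)·m − (-13)·(-9)) + ((-13)·13 − 6·m)] + 132
       = -16·m + -154 = 86
⇒ m = -15.

-15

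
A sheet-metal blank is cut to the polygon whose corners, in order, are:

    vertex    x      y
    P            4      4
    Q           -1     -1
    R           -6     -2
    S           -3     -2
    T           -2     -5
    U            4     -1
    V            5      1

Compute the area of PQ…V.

30

Σ = (0) + (-4) + (6) + (11) + (22) + (9) + (16) = 60
Area = |Σ|/2 = 30.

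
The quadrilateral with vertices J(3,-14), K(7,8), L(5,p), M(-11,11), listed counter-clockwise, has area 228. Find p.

Write out the shoelace sum; only the two edges meeting at L involve p:
2·Area = [(7·p − 5·8) + (5·11 − (-11)·p)] + 243
       = 18·p + 258 = 456
⇒ p = 11.

11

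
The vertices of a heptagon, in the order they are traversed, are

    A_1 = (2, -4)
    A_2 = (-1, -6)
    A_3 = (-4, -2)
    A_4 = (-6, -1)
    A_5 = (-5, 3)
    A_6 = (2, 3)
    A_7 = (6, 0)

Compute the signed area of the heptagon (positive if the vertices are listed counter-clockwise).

Apply the shoelace (surveyor's) formula: 2A = Σ (x_i·y_{i+1} − x_{i+1}·y_i), indices taken mod 7.
Σ = (-16) + (-22) + (-8) + (-23) + (-21) + (-18) + (-24) = -132
Signed area = Σ/2 = -66 (negative ⇒ clockwise traversal).

-66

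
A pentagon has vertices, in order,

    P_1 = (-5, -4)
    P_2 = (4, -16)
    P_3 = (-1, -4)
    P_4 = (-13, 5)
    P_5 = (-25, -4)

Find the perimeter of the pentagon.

78

|P_1P_2| = √((9)² + (-12)²) = √225 = 15
|P_2P_3| = √((-5)² + (12)²) = √169 = 13
|P_3P_4| = √((-12)² + (9)²) = √225 = 15
|P_4P_5| = √((-12)² + (-9)²) = √225 = 15
|P_5P_1| = √((20)² + (0)²) = √400 = 20
Perimeter = 15 + 13 + 15 + 15 + 20 = 78.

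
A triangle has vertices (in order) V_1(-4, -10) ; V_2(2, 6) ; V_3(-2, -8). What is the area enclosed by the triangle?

10

Apply the shoelace formula: 2A = Σ (x_i·y_{i+1} − x_{i+1}·y_i), indices taken mod 3.
Σ = (-4) + (-4) + (-12) = -20
Area = |Σ|/2 = 10.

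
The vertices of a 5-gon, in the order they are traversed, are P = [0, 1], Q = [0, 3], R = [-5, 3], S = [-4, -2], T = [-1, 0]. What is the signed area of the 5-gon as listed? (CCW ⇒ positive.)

17

Cross-terms: 0, 15, 22, -2, -1  ⇒  Σ = 34
Signed area = Σ/2 = 17 (positive ⇒ counter-clockwise traversal).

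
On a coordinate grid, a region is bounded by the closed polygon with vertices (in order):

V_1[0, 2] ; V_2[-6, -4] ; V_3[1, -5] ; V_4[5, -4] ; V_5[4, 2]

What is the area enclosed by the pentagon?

Apply the shoelace formula: 2A = Σ (x_i·y_{i+1} − x_{i+1}·y_i), indices taken mod 5.
Σ = (12) + (34) + (21) + (26) + (8) = 101
Area = |Σ|/2 = 50.5.

50.5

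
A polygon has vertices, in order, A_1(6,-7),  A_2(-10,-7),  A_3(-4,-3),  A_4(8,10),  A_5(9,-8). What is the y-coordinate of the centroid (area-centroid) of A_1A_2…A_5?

-451/295

Apply Gauss's area formula. First the cross-terms c_i = x_i·y_{i+1} − x_{i+1}·y_i:
  -112, 2, -16, -154, -15  ⇒  2A = -295, A = -147.5.
Then Σ (y_i + y_{i+1})·c_i = 1353, so ȳ = 1353 / (6·(-147.5)) = -451/295.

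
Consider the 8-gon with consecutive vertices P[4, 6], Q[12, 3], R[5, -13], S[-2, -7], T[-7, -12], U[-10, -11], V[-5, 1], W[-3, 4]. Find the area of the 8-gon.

238

Apply the surveyor's formula: 2A = Σ (x_i·y_{i+1} − x_{i+1}·y_i), indices taken mod 8.
Cross-terms: -60, -171, -61, -25, -43, -65, -17, -34  ⇒  Σ = -476
Area = |Σ|/2 = 238.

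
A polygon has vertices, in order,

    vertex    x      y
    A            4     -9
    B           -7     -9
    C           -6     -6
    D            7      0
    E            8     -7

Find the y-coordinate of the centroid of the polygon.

Apply the shoelace (surveyor's) formula. First the cross-terms c_i = x_i·y_{i+1} − x_{i+1}·y_i:
  -99, -12, 42, -49, -44  ⇒  2A = -162, A = -81.
Then Σ (y_i + y_{i+1})·c_i = 2757, so ȳ = 2757 / (6·(-81)) = -919/162.

-919/162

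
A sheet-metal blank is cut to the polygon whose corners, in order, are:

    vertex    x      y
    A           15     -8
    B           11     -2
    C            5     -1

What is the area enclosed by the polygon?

Cross-terms: 58, -1, -25  ⇒  Σ = 32
Area = |Σ|/2 = 16.

16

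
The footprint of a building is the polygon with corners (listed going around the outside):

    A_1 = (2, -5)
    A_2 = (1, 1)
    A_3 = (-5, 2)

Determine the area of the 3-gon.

Apply the shoelace (surveyor's) formula: 2A = Σ (x_i·y_{i+1} − x_{i+1}·y_i), indices taken mod 3.
A_1→A_2: (2)(1) − (1)(-5) = 7
A_2→A_3: (1)(2) − (-5)(1) = 7
A_3→A_1: (-5)(-5) − (2)(2) = 21
Σ = 35
Area = |Σ|/2 = 17.5.

17.5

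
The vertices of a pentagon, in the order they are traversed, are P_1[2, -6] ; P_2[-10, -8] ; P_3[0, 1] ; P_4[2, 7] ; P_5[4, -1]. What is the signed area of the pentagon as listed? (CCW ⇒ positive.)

-70

Apply the shoelace (surveyor's) formula: 2A = Σ (x_i·y_{i+1} − x_{i+1}·y_i), indices taken mod 5.
Cross-terms: -76, -10, -2, -30, -22  ⇒  Σ = -140
Signed area = Σ/2 = -70 (negative ⇒ clockwise traversal).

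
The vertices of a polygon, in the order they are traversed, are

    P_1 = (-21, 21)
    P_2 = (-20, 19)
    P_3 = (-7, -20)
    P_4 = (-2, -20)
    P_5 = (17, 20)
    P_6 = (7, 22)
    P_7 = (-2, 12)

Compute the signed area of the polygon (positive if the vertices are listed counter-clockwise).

Apply the surveyor's formula: 2A = Σ (x_i·y_{i+1} − x_{i+1}·y_i), indices taken mod 7.
P_1→P_2: (-21)(19) − (-20)(21) = 21
P_2→P_3: (-20)(-20) − (-7)(19) = 533
P_3→P_4: (-7)(-20) − (-2)(-20) = 100
P_4→P_5: (-2)(20) − (17)(-20) = 300
P_5→P_6: (17)(22) − (7)(20) = 234
P_6→P_7: (7)(12) − (-2)(22) = 128
P_7→P_1: (-2)(21) − (-21)(12) = 210
Σ = 1526
Signed area = Σ/2 = 763 (positive ⇒ counter-clockwise traversal).

763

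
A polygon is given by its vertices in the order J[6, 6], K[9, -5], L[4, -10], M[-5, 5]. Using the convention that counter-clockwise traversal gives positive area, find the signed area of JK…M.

-122

Σ = (-84) + (-70) + (-30) + (-60) = -244
Signed area = Σ/2 = -122 (negative ⇒ clockwise traversal).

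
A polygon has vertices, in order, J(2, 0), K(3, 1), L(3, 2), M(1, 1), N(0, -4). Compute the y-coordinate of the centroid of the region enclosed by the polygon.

-0.2

Apply the shoelace (surveyor's) formula. First the cross-terms c_i = x_i·y_{i+1} − x_{i+1}·y_i:
  2, 3, 1, -4, 8  ⇒  2A = 10, A = 5.
Then Σ (y_i + y_{i+1})·c_i = -6, so ȳ = -6 / (6·5) = -0.2.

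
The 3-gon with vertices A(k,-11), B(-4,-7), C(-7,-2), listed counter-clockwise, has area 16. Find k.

The doubled signed area Σ (x_i y_{i+1} − x_{i+1} y_i) is linear in k.
With k=0 it equals -8; the coefficient of k is -5 (from the two edges through A).
So -5·k + -8 = 2·16 = 32 ⇒ k = -8.

-8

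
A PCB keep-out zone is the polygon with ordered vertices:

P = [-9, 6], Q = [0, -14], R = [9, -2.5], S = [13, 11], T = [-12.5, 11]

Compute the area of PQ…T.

344

P→Q: (-9)(-14) − (0)(6) = 126
Q→R: (0)(-2.5) − (9)(-14) = 126
R→S: (9)(11) − (13)(-2.5) = 131.5
S→T: (13)(11) − (-12.5)(11) = 280.5
T→P: (-12.5)(6) − (-9)(11) = 24
Σ = 688
Area = |Σ|/2 = 344.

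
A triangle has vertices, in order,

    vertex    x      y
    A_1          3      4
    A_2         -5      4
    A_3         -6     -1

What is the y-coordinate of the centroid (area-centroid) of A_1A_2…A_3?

Apply Gauss's area formula. First the cross-terms c_i = x_i·y_{i+1} − x_{i+1}·y_i:
  32, 29, -21  ⇒  2A = 40, A = 20.
Then Σ (y_i + y_{i+1})·c_i = 280, so ȳ = 280 / (6·20) = 7/3.

7/3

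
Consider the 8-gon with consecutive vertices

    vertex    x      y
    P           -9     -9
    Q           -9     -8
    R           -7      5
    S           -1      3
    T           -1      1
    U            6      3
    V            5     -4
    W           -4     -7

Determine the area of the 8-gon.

Apply the shoelace (surveyor's) formula: 2A = Σ (x_i·y_{i+1} − x_{i+1}·y_i), indices taken mod 8.
P→Q: (-9)(-8) − (-9)(-9) = -9
Q→R: (-9)(5) − (-7)(-8) = -101
R→S: (-7)(3) − (-1)(5) = -16
S→T: (-1)(1) − (-1)(3) = 2
T→U: (-1)(3) − (6)(1) = -9
U→V: (6)(-4) − (5)(3) = -39
V→W: (5)(-7) − (-4)(-4) = -51
W→P: (-4)(-9) − (-9)(-7) = -27
Σ = -250
Area = |Σ|/2 = 125.

125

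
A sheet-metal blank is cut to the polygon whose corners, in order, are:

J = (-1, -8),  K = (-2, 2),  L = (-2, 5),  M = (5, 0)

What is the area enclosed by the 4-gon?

Σ = (-18) + (-6) + (-25) + (-40) = -89
Area = |Σ|/2 = 44.5.

44.5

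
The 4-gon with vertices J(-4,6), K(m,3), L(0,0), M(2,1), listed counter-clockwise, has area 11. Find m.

The doubled signed area Σ (x_i y_{i+1} − x_{i+1} y_i) is linear in m.
With m=0 it equals 4; the coefficient of m is -6 (from the two edges through K).
So -6·m + 4 = 2·11 = 22 ⇒ m = -3.

-3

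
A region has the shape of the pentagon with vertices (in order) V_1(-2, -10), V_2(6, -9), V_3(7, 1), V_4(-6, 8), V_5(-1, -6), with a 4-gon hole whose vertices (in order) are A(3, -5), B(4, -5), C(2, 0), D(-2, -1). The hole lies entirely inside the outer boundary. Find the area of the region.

112.5

Outer boundary:
Cross-terms: 78, 69, 62, 44, -2  ⇒  Σ = 251
Area = |Σ|/2 = 125.5.
Hole:
Σ = (5) + (10) + (-2) + (13) = 26
Area = |Σ|/2 = 13.
Net area = 125.5 − 13 = 112.5.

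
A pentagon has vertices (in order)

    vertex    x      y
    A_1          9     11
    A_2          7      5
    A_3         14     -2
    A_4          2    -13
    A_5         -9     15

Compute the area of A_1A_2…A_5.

Apply the surveyor's formula: 2A = Σ (x_i·y_{i+1} − x_{i+1}·y_i), indices taken mod 5.
Σ = (-32) + (-84) + (-178) + (-87) + (-234) = -615
Area = |Σ|/2 = 307.5.

307.5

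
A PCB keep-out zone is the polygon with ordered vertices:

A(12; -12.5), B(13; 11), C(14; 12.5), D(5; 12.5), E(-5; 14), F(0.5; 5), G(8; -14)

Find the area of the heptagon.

268.5

Cross-terms: 294.5, 8.5, 112.5, 132.5, -32, -47, 68  ⇒  Σ = 537
Area = |Σ|/2 = 268.5.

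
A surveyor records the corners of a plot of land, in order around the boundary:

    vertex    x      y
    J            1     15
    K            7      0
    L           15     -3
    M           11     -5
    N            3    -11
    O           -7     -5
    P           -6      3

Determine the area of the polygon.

Apply Gauss's area formula: 2A = Σ (x_i·y_{i+1} − x_{i+1}·y_i), indices taken mod 7.
Σ = (-105) + (-21) + (-42) + (-106) + (-92) + (-51) + (-93) = -510
Area = |Σ|/2 = 255.

255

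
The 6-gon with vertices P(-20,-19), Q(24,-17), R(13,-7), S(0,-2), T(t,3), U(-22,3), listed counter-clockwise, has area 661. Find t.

-9

The doubled signed area Σ (x_i y_{i+1} − x_{i+1} y_i) is linear in t.
With t=0 it equals 1367; the coefficient of t is 5 (from the two edges through T).
So 5·t + 1367 = 2·661 = 1322 ⇒ t = -9.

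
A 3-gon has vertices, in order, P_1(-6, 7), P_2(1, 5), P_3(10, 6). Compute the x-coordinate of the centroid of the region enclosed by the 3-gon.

Apply Gauss's area formula. First the cross-terms c_i = x_i·y_{i+1} − x_{i+1}·y_i:
  -37, -44, 106  ⇒  2A = 25, A = 12.5.
Then Σ (x_i + x_{i+1})·c_i = 125, so x̄ = 125 / (6·12.5) = 5/3.

5/3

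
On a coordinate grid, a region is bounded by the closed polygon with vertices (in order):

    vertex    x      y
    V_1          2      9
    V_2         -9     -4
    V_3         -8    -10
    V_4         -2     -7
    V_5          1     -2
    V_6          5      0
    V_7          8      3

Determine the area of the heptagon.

Σ = (73) + (58) + (36) + (11) + (10) + (15) + (66) = 269
Area = |Σ|/2 = 134.5.

134.5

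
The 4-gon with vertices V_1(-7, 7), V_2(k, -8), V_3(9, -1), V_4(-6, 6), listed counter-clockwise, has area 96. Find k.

-2

Write out the shoelace sum; only the two edges meeting at V_2 involve k:
2·Area = [((-7)·(-8) − k·7) + (k·(-1) − 9·(-8))] + 48
       = -8·k + 176 = 192
⇒ k = -2.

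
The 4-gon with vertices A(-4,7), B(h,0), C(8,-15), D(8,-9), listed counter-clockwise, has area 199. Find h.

-15

The doubled signed area Σ (x_i y_{i+1} − x_{i+1} y_i) is linear in h.
With h=0 it equals 68; the coefficient of h is -22 (from the two edges through B).
So -22·h + 68 = 2·199 = 398 ⇒ h = -15.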